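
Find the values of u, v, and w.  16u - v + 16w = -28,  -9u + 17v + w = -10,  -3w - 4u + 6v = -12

Row-reduce the augmented matrix:
R1 ← R1 / (16).
R2 ← R2 + 9·R1.
R3 ← R3 + 4·R1.
R2 ← R2 / (263/16).
R1 ← R1 + 1/16·R2.
R3 ← R3 − 23/4·R2.
R3 ← R3 / (-657/263).
R1 ← R1 − 273/263·R3.
R2 ← R2 − 160/263·R3.
Reading off the reduced rows gives u = -6, v = -4, w = 4.

u = -6, v = -4, w = 4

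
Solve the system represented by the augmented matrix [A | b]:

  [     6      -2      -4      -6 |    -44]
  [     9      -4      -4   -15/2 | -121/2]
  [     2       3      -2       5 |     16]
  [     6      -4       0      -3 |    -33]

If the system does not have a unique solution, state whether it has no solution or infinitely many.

Row-reduce:
R1 ← R1 / (6).
R2 ← R2 − 9·R1.
R3 ← R3 − 2·R1.
R4 ← R4 − 6·R1.
R2 ← R2 / (-1).
R1 ← R1 + 1/3·R2.
R3 ← R3 − 11/3·R2.
R4 ← R4 + 2·R2.
R3 ← R3 / (20/3).
R1 ← R1 + 4/3·R3.
R2 ← R2 + 2·R3.
Rank is 3 with 4 unknowns, leaving x_4 free.

infinitely many solutions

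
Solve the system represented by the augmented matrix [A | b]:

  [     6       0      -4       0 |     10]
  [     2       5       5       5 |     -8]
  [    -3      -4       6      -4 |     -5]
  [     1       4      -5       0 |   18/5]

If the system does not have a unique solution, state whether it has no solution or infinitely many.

x_1 = 1, x_2 = -3/5, x_3 = -1, x_4 = -2/5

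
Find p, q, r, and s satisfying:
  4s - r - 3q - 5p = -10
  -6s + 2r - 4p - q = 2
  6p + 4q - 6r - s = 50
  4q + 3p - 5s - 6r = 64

p = -2, q = 6, r = -6, s = -2

Row-reduce the augmented matrix:
R1 ← R1 / (-5).
R2 ← R2 + 4·R1.
R3 ← R3 − 6·R1.
R4 ← R4 − 3·R1.
R2 ← R2 / (7/5).
R1 ← R1 − 3/5·R2.
R3 ← R3 − 2/5·R2.
R4 ← R4 − 11/5·R2.
R3 ← R3 / (-8).
R1 ← R1 + 1·R3.
R2 ← R2 − 2·R3.
R4 ← R4 + 11·R3.
R4 ← R4 / (169/56).
R1 ← R1 − 131/56·R4.
R2 ← R2 + 139/28·R4.
R3 ← R3 + 45/56·R4.
Reading off the reduced rows gives p = -2, q = 6, r = -6, s = -2.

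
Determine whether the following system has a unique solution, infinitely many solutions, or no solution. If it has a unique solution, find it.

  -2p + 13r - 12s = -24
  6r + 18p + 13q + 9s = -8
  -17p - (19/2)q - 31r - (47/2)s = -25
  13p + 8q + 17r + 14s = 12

no solution

Row-reduce:
R1 ← R1 / (-2).
R2 ← R2 − 18·R1.
R3 ← R3 + 17·R1.
R4 ← R4 − 13·R1.
R2 ← R2 / (13).
R3 ← R3 + 19/2·R2.
R4 ← R4 − 8·R2.
R3 ← R3 / (-671/13).
R1 ← R1 + 13/2·R3.
R2 ← R2 − 123/13·R3.
R4 ← R4 − 671/26·R3.
Row 4 reduces to 0 = 3/2, a contradiction. The system is inconsistent.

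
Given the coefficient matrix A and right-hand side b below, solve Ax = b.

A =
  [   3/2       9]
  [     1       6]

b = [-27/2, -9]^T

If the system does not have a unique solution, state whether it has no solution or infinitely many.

infinitely many solutions

Row-reduce:
R1 ← R1 / (3/2).
R2 ← R2 − 1·R1.
Rank is 1 with 2 unknowns, leaving x_2 free.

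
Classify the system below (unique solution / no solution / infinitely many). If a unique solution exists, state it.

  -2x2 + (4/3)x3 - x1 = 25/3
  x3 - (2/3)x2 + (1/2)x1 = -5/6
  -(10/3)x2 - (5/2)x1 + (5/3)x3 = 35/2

Row-reduce:
R1 ← R1 / (-1).
R2 ← R2 − 1/2·R1.
R3 ← R3 + 5/2·R1.
R2 ← R2 / (-5/3).
R1 ← R1 − 2·R2.
R3 ← R3 − 5/3·R2.
Rank is 2 with 3 unknowns, leaving x3 free.

infinitely many solutions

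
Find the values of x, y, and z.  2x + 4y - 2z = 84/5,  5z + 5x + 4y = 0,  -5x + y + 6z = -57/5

Row-reduce the augmented matrix:
R1 ← R1 / (2).
R2 ← R2 − 5·R1.
R3 ← R3 + 5·R1.
R2 ← R2 / (-6).
R1 ← R1 − 2·R2.
R3 ← R3 − 11·R2.
R3 ← R3 / (58/3).
R1 ← R1 − 7/3·R3.
R2 ← R2 + 5/3·R3.
Reading off the reduced rows gives x = 0, y = 3, z = -12/5.

x = 0, y = 3, z = -12/5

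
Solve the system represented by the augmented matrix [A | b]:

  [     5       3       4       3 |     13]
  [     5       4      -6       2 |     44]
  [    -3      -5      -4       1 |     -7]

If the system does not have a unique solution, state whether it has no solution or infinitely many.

infinitely many solutions

Row-reduce:
R1 ← R1 / (5).
R2 ← R2 − 5·R1.
R3 ← R3 + 3·R1.
R1 ← R1 − 3/5·R2.
R3 ← R3 + 16/5·R2.
R3 ← R3 / (-168/5).
R1 ← R1 − 34/5·R3.
R2 ← R2 + 10·R3.
Rank is 3 with 4 unknowns, leaving x_4 free.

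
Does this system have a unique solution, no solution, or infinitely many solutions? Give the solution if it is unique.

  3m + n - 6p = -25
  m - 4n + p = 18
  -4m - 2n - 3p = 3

Row-reduce the augmented matrix:
R1 ← R1 / (3).
R2 ← R2 − 1·R1.
R3 ← R3 + 4·R1.
R2 ← R2 / (-13/3).
R1 ← R1 − 1/3·R2.
R3 ← R3 + 2/3·R2.
R3 ← R3 / (-149/13).
R1 ← R1 + 23/13·R3.
R2 ← R2 + 9/13·R3.
Reading off the reduced rows gives m = -1, n = -4, p = 3.

m = -1, n = -4, p = 3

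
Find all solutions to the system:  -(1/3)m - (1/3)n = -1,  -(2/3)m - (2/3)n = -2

Row-reduce:
R1 ← R1 / (-1/3).
R2 ← R2 + 2/3·R1.
Rank is 1 with 2 unknowns, leaving n free.

infinitely many solutions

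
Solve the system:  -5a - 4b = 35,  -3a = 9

a = -3, b = -5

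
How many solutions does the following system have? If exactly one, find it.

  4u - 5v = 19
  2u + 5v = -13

Row-reduce the augmented matrix:
R1 ← R1 / (4).
R2 ← R2 − 2·R1.
R2 ← R2 / (15/2).
R1 ← R1 + 5/4·R2.
Reading off the reduced rows gives u = 1, v = -3.

u = 1, v = -3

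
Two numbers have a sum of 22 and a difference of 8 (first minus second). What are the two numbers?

Let x = first number, y = second number.
  x + y = 22
  x - y = 8
From equation 1: x = 22 − y.
Substitute into equation 2 and solve: y = 7.
Then x = 15.

first number: 15, second number: 7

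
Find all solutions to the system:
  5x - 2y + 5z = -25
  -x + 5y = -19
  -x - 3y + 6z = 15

Row-reduce the augmented matrix:
R1 ← R1 / (5).
R2 ← R2 + 1·R1.
R3 ← R3 + 1·R1.
R2 ← R2 / (23/5).
R1 ← R1 + 2/5·R2.
R3 ← R3 + 17/5·R2.
R3 ← R3 / (178/23).
R1 ← R1 − 25/23·R3.
R2 ← R2 − 5/23·R3.
Reading off the reduced rows gives x = -6, y = -5, z = -1.

x = -6, y = -5, z = -1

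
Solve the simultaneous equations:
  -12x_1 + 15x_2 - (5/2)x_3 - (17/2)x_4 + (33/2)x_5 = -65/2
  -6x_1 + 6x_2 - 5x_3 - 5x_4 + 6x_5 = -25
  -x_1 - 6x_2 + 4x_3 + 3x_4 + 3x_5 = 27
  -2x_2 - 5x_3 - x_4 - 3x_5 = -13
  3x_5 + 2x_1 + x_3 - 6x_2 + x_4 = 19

no solution

Row-reduce:
R1 ← R1 / (-12).
R2 ← R2 + 6·R1.
R3 ← R3 + 1·R1.
R5 ← R5 − 2·R1.
R2 ← R2 / (-3/2).
R1 ← R1 + 5/4·R2.
R3 ← R3 + 29/4·R2.
R4 ← R4 + 2·R2.
R5 ← R5 + 7/2·R2.
R3 ← R3 / (67/3).
R1 ← R1 − 10/3·R3.
R2 ← R2 − 5/2·R3.
R5 ← R5 − 28/3·R3.
Swap R4 and R5.
R4 ← R4 / (-116/67).
R1 ← R1 − 16/67·R4.
R2 ← R2 + 43/134·R4.
R3 ← R3 − 22/67·R4.
Row 5 reduces to 0 = -4/3, a contradiction. The system is inconsistent.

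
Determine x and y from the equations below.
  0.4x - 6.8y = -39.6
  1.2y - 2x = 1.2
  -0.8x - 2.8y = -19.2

x = 3, y = 6

Row-reduce the augmented matrix:
R1 ← R1 / (2/5).
R2 ← R2 + 2·R1.
R3 ← R3 + 4/5·R1.
R2 ← R2 / (-164/5).
R1 ← R1 + 17·R2.
R3 ← R3 + 82/5·R2.
R3 reduces to 0 = 0, so the extra equation is consistent.
Reading off the reduced rows gives x = 3, y = 6.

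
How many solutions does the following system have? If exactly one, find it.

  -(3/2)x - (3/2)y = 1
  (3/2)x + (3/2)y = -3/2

no solution

Row-reduce:
R1 ← R1 / (-3/2).
R2 ← R2 − 3/2·R1.
Row 2 reduces to 0 = -1/2, a contradiction. The system is inconsistent.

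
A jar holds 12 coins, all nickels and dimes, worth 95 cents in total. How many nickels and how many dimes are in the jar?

Let n = nickels, d = dimes.
  n + d = 12
  5n + 10d = 95
Row-reduce the augmented matrix:
R2 ← R2 − 5·R1.
R2 ← R2 / (5).
R1 ← R1 − 1·R2.
Reading off the reduced rows gives n = 5, d = 7.

nickels: 5, dimes: 7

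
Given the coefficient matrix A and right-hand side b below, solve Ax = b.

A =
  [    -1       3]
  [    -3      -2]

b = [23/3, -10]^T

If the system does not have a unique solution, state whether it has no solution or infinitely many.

Row-reduce the augmented matrix:
R1 ← R1 / (-1).
R2 ← R2 + 3·R1.
R2 ← R2 / (-11).
R1 ← R1 + 3·R2.
Reading off the reduced rows gives x_1 = 4/3, x_2 = 3.

x_1 = 4/3, x_2 = 3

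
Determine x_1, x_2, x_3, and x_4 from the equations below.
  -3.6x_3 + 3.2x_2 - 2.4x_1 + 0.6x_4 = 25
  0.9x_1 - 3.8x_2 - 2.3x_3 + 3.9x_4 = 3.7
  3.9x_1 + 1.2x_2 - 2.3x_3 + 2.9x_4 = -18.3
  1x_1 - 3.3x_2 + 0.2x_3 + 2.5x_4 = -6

Row-reduce the augmented matrix:
R1 ← R1 / (-12/5).
R2 ← R2 − 9/10·R1.
R3 ← R3 − 39/10·R1.
R4 ← R4 − 1·R1.
R2 ← R2 / (-13/5).
R1 ← R1 + 4/3·R2.
R3 ← R3 − 32/5·R2.
R4 ← R4 + 59/30·R2.
R3 ← R3 / (-891/52).
R1 ← R1 − 263/78·R3.
R2 ← R2 − 73/52·R3.
R4 ← R4 − 2279/1560·R3.
R4 ← R4 / (44153/53460).
R1 ← R1 − 2113/5346·R4.
R2 ← R2 + 779/1782·R4.
R3 ← R3 + 1459/1782·R4.
Reading off the reduced rows gives x_1 = -6, x_2 = -1, x_3 = -4, x_4 = -1.

x_1 = -6, x_2 = -1, x_3 = -4, x_4 = -1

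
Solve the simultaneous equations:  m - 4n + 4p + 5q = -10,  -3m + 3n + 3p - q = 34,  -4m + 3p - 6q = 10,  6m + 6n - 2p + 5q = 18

Row-reduce the augmented matrix:
R2 ← R2 + 3·R1.
R3 ← R3 + 4·R1.
R4 ← R4 − 6·R1.
R2 ← R2 / (-9).
R1 ← R1 + 4·R2.
R3 ← R3 + 16·R2.
R4 ← R4 − 30·R2.
R3 ← R3 / (-23/3).
R1 ← R1 + 8/3·R3.
R2 ← R2 + 5/3·R3.
R4 ← R4 − 24·R3.
R4 ← R4 / (-857/69).
R1 ← R1 − 59/23·R4.
R2 ← R2 − 56/69·R4.
R3 ← R3 − 98/69·R4.
Reading off the reduced rows gives m = -4, n = 6, p = 2, q = 2.

m = -4, n = 6, p = 2, q = 2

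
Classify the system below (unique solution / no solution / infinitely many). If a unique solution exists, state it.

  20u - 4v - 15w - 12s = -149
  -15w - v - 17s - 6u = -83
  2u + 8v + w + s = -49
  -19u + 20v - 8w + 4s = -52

u = -4, v = -6, w = 3, s = 4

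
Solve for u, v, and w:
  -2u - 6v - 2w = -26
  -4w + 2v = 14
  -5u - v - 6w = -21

u = 6, v = 3, w = -2

Row-reduce the augmented matrix:
R1 ← R1 / (-2).
R3 ← R3 + 5·R1.
R2 ← R2 / (2).
R1 ← R1 − 3·R2.
R3 ← R3 − 14·R2.
R3 ← R3 / (27).
R1 ← R1 − 7·R3.
R2 ← R2 + 2·R3.
Reading off the reduced rows gives u = 6, v = 3, w = -2.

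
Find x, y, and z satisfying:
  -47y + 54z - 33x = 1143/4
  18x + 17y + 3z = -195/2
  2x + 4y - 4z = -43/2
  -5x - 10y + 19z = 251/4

Row-reduce the augmented matrix:
R1 ← R1 / (-33).
R2 ← R2 − 18·R1.
R3 ← R3 − 2·R1.
R4 ← R4 + 5·R1.
R2 ← R2 / (-95/11).
R1 ← R1 − 47/33·R2.
R3 ← R3 − 38/33·R2.
R4 ← R4 + 95/33·R2.
R3 ← R3 / (18/5).
R1 ← R1 − 353/95·R3.
R2 ← R2 + 357/95·R3.
R4 reduces to 0 = 0, so the extra equation is consistent.
Reading off the reduced rows gives x = -11/4, y = -3, z = 1.

x = -11/4, y = -3, z = 1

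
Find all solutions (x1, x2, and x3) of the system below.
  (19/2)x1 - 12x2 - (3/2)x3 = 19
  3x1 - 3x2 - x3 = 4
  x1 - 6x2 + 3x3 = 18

Row-reduce:
R1 ← R1 / (19/2).
R2 ← R2 − 3·R1.
R3 ← R3 − 1·R1.
R2 ← R2 / (15/19).
R1 ← R1 + 24/19·R2.
R3 ← R3 + 90/19·R2.
Row 3 reduces to 0 = 4, a contradiction. The system is inconsistent.

no solution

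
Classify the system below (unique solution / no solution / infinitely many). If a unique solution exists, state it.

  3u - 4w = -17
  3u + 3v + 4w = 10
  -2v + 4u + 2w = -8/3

u = -5/3, v = 1, w = 3

Row-reduce the augmented matrix:
R1 ← R1 / (3).
R2 ← R2 − 3·R1.
R3 ← R3 − 4·R1.
R2 ← R2 / (3).
R3 ← R3 + 2·R2.
R3 ← R3 / (38/3).
R1 ← R1 + 4/3·R3.
R2 ← R2 − 8/3·R3.
Reading off the reduced rows gives u = -5/3, v = 1, w = 3.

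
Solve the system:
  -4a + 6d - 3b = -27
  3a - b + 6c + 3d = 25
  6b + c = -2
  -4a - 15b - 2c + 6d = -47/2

Row-reduce:
R1 ← R1 / (-4).
R2 ← R2 − 3·R1.
R4 ← R4 + 4·R1.
R2 ← R2 / (-13/4).
R1 ← R1 − 3/4·R2.
R3 ← R3 − 6·R2.
R4 ← R4 + 12·R2.
R3 ← R3 / (157/13).
R1 ← R1 − 18/13·R3.
R2 ← R2 + 24/13·R3.
R4 ← R4 + 314/13·R3.
Row 4 reduces to 0 = -1/2, a contradiction. The system is inconsistent.

no solution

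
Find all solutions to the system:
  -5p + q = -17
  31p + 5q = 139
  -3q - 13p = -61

Row-reduce the augmented matrix:
R1 ← R1 / (-5).
R2 ← R2 − 31·R1.
R3 ← R3 + 13·R1.
R2 ← R2 / (56/5).
R1 ← R1 + 1/5·R2.
R3 ← R3 + 28/5·R2.
R3 reduces to 0 = 0, so the extra equation is consistent.
Reading off the reduced rows gives p = 4, q = 3.

p = 4, q = 3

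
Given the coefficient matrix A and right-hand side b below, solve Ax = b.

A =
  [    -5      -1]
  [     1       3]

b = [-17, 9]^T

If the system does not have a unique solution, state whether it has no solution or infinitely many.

x_1 = 3, x_2 = 2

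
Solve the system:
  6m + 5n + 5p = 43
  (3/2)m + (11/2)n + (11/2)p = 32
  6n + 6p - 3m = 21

Row-reduce:
R1 ← R1 / (6).
R2 ← R2 − 3/2·R1.
R3 ← R3 + 3·R1.
R2 ← R2 / (17/4).
R1 ← R1 − 5/6·R2.
R3 ← R3 − 17/2·R2.
Rank is 2 with 3 unknowns, leaving p free.

infinitely many solutions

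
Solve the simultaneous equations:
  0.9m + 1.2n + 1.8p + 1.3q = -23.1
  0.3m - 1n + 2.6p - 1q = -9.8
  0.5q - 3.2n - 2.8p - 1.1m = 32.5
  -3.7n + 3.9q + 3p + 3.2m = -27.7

Row-reduce the augmented matrix:
R1 ← R1 / (9/10).
R2 ← R2 − 3/10·R1.
R3 ← R3 + 11/10·R1.
R4 ← R4 − 16/5·R1.
R2 ← R2 / (-7/5).
R1 ← R1 − 4/3·R2.
R3 ← R3 + 26/15·R2.
R4 ← R4 + 239/30·R2.
R3 ← R3 / (-323/105).
R1 ← R1 − 82/21·R3.
R2 ← R2 + 10/7·R3.
R4 ← R4 + 1552/105·R3.
R4 ← R4 / (-43139/3876).
R1 ← R1 − 4829/969·R4.
R2 ← R2 + 1493/1938·R4.
R3 ← R3 + 1217/969·R4.
Reading off the reduced rows gives m = -4, n = -4, p = -6, q = -3.

m = -4, n = -4, p = -6, q = -3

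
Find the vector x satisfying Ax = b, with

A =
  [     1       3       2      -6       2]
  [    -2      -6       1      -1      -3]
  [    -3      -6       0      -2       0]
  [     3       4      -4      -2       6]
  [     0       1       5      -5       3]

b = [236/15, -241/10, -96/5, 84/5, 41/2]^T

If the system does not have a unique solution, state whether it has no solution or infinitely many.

Row-reduce the augmented matrix:
R2 ← R2 + 2·R1.
R3 ← R3 + 3·R1.
R4 ← R4 − 3·R1.
Swap R2 and R3.
R2 ← R2 / (3).
R1 ← R1 − 3·R2.
R4 ← R4 + 5·R2.
R5 ← R5 − 1·R2.
R3 ← R3 / (5).
R1 ← R1 + 4·R3.
R2 ← R2 − 2·R3.
R5 ← R5 − 3·R3.
R4 ← R4 / (-52/3).
R1 ← R1 − 18/5·R4.
R2 ← R2 + 22/15·R4.
R3 ← R3 + 13/5·R4.
R5 ← R5 − 142/15·R4.
R5 ← R5 / (381/65).
R1 ← R1 + 73/65·R5.
R2 ← R2 − 49/65·R5.
R3 ← R3 + 13/10·R5.
R4 ← R4 + 15/26·R5.
Reading off the reduced rows gives x_1 = 0, x_2 = 3, x_3 = 5/2, x_4 = 3/5, x_5 = 8/3.

x_1 = 0, x_2 = 3, x_3 = 5/2, x_4 = 3/5, x_5 = 8/3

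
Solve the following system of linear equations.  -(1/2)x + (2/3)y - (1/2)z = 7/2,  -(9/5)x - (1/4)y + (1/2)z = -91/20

Row-reduce:
R1 ← R1 / (-1/2).
R2 ← R2 + 9/5·R1.
R2 ← R2 / (-53/20).
R1 ← R1 + 4/3·R2.
Rank is 2 with 3 unknowns, leaving z free.

infinitely many solutions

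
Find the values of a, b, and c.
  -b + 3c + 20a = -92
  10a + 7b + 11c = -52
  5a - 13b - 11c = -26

a = -4, b = 3, c = -3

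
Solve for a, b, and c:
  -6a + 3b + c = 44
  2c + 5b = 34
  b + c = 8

a = -4, b = 6, c = 2

Row-reduce the augmented matrix:
R1 ← R1 / (-6).
R2 ← R2 / (5).
R1 ← R1 + 1/2·R2.
R3 ← R3 − 1·R2.
R3 ← R3 / (3/5).
R1 ← R1 − 1/30·R3.
R2 ← R2 − 2/5·R3.
Reading off the reduced rows gives a = -4, b = 6, c = 2.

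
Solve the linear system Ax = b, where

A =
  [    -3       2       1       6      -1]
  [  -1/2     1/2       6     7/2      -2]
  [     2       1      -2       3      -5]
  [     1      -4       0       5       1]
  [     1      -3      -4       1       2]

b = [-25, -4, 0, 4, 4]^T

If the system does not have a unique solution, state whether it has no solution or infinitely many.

no solution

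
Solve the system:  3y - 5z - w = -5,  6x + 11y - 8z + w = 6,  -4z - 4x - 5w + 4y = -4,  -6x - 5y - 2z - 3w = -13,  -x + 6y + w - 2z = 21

Row-reduce:
Swap R1 and R2.
R1 ← R1 / (6).
R3 ← R3 + 4·R1.
R4 ← R4 + 6·R1.
R5 ← R5 + 1·R1.
R2 ← R2 / (3).
R1 ← R1 − 11/6·R2.
R3 ← R3 − 34/3·R2.
R4 ← R4 − 6·R2.
R5 ← R5 − 47/6·R2.
R3 ← R3 / (86/9).
R1 ← R1 − 31/18·R3.
R2 ← R2 + 5/3·R3.
R5 ← R5 − 175/18·R3.
Swap R4 and R5.
R4 ← R4 / (747/172).
R1 ← R1 − 151/172·R4.
R2 ← R2 + 37/86·R4.
R3 ← R3 + 5/86·R4.
Row 5 reduces to 0 = 3, a contradiction. The system is inconsistent.

no solution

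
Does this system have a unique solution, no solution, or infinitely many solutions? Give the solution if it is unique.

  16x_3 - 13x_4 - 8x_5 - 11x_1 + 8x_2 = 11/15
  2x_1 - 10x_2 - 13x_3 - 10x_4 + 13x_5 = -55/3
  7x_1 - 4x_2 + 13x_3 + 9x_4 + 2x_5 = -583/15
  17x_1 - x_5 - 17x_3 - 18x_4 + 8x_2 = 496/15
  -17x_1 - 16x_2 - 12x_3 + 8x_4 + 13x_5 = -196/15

x_1 = -2/3, x_2 = 3/2, x_3 = -2, x_4 = 1/5, x_5 = -2

Row-reduce the augmented matrix:
R1 ← R1 / (-11).
R2 ← R2 − 2·R1.
R3 ← R3 − 7·R1.
R4 ← R4 − 17·R1.
R5 ← R5 + 17·R1.
R2 ← R2 / (-94/11).
R1 ← R1 + 8/11·R2.
R3 ← R3 − 12/11·R2.
R4 ← R4 − 224/11·R2.
R5 ← R5 + 312/11·R2.
R3 ← R3 / (1029/47).
R1 ← R1 + 28/47·R3.
R2 ← R2 − 111/94·R3.
R4 ← R4 + 767/47·R3.
R5 ← R5 + 152/47·R3.
R4 ← R4 / (-70165/1029).
R1 ← R1 − 325/147·R4.
R2 ← R2 − 512/343·R4.
R3 ← R3 + 40/1029·R4.
R5 ← R5 − 71003/1029·R4.
R5 ← R5 / (-6882/70165).
R1 ← R1 − 1689/14033·R5.
R2 ← R2 + 137593/140330·R5.
R3 ← R3 + 1140/14033·R5.
R4 ← R4 + 13319/70165·R5.
Reading off the reduced rows gives x_1 = -2/3, x_2 = 3/2, x_3 = -2, x_4 = 1/5, x_5 = -2.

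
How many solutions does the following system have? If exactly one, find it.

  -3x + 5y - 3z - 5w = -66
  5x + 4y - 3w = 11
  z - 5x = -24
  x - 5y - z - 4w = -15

x = 6, y = -1, z = 6, w = 5

Row-reduce the augmented matrix:
R1 ← R1 / (-3).
R2 ← R2 − 5·R1.
R3 ← R3 + 5·R1.
R4 ← R4 − 1·R1.
R2 ← R2 / (37/3).
R1 ← R1 + 5/3·R2.
R3 ← R3 + 25/3·R2.
R4 ← R4 + 10/3·R2.
R3 ← R3 / (97/37).
R1 ← R1 − 12/37·R3.
R2 ← R2 + 15/37·R3.
R4 ← R4 + 124/37·R3.
R4 ← R4 / (-763/97).
R1 ← R1 − 5/97·R4.
R2 ← R2 + 79/97·R4.
R3 ← R3 − 25/97·R4.
Reading off the reduced rows gives x = 6, y = -1, z = 6, w = 5.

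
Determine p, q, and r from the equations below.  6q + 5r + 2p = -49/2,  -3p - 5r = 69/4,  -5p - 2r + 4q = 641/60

p = -11/4, q = -5/3, r = -9/5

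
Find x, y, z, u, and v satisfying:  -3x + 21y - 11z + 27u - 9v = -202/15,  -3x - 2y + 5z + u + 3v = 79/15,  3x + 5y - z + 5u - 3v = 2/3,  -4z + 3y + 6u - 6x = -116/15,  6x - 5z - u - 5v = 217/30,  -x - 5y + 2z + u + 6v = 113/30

x = 1/2, y = -3, z = 4/3, u = 8/5, v = -5/2

Row-reduce the augmented matrix:
R1 ← R1 / (-3).
R2 ← R2 + 3·R1.
R3 ← R3 − 3·R1.
R4 ← R4 + 6·R1.
R5 ← R5 − 6·R1.
R6 ← R6 + 1·R1.
R2 ← R2 / (-23).
R1 ← R1 + 7·R2.
R3 ← R3 − 26·R2.
R4 ← R4 + 39·R2.
R5 ← R5 − 42·R2.
R6 ← R6 + 12·R2.
R3 ← R3 / (140/23).
R1 ← R1 + 83/69·R3.
R2 ← R2 + 16/23·R3.
R4 ← R4 + 210/23·R3.
R5 ← R5 − 51/23·R3.
R6 ← R6 + 185/69·R3.
Swap R4 and R5.
R4 ← R4 / (32/7).
R1 ← R1 + 4/7·R4.
R2 ← R2 − 10/7·R4.
R3 ← R3 − 3/7·R4.
R6 ← R6 − 47/7·R4.
Swap R5 and R6.
R5 ← R5 / (469/80).
R1 ← R1 + 11/20·R5.
R2 ← R2 − 7/40·R5.
R3 ← R3 − 33/80·R5.
R4 ← R4 + 29/80·R5.
R6 reduces to 0 = 0, so the extra equation is consistent.
Reading off the reduced rows gives x = 1/2, y = -3, z = 4/3, u = 8/5, v = -5/2.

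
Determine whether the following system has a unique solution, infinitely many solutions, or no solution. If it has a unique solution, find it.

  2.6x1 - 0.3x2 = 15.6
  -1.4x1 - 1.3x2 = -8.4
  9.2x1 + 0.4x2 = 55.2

Row-reduce the augmented matrix:
R1 ← R1 / (13/5).
R2 ← R2 + 7/5·R1.
R3 ← R3 − 46/5·R1.
R2 ← R2 / (-19/13).
R1 ← R1 + 3/26·R2.
R3 ← R3 − 19/13·R2.
R3 reduces to 0 = 0, so the extra equation is consistent.
Reading off the reduced rows gives x1 = 6, x2 = 0.

x1 = 6, x2 = 0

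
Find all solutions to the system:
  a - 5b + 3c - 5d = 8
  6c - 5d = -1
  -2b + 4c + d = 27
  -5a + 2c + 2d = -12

Row-reduce the augmented matrix:
R4 ← R4 + 5·R1.
Swap R2 and R3.
R2 ← R2 / (-2).
R1 ← R1 + 5·R2.
R4 ← R4 + 25·R2.
R3 ← R3 / (6).
R1 ← R1 + 7·R3.
R2 ← R2 + 2·R3.
R4 ← R4 + 33·R3.
R4 ← R4 / (-63).
R1 ← R1 + 40/3·R4.
R2 ← R2 + 13/6·R4.
R3 ← R3 + 5/6·R4.
Reading off the reduced rows gives a = 6, b = -3, c = 4, d = 5.

a = 6, b = -3, c = 4, d = 5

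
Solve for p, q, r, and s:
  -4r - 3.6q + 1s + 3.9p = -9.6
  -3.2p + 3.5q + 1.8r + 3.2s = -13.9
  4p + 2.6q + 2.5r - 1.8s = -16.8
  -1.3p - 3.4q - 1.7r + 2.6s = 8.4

Row-reduce the augmented matrix:
R1 ← R1 / (39/10).
R2 ← R2 + 16/5·R1.
R3 ← R3 − 4·R1.
R4 ← R4 + 13/10·R1.
R2 ← R2 / (71/130).
R1 ← R1 + 12/13·R2.
R3 ← R3 − 409/65·R2.
R4 ← R4 + 23/5·R2.
R3 ← R3 / (16811/710).
R1 ← R1 + 752/213·R3.
R2 ← R2 + 578/213·R3.
R4 ← R4 + 33049/2130·R3.
R4 ← R4 / (231503/50433).
R1 ← R1 + 13946/50433·R4.
R2 ← R2 − 87196/50433·R4.
R3 ← R3 + 34894/16811·R4.
Reading off the reduced rows gives p = -4, q = -5, r = 2, s = -4.

p = -4, q = -5, r = 2, s = -4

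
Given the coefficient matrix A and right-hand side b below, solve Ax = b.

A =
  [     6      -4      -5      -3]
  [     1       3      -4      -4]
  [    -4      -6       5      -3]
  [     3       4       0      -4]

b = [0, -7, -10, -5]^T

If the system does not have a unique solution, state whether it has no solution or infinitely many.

x_1 = 1, x_2 = 0, x_3 = 0, x_4 = 2

Row-reduce the augmented matrix:
R1 ← R1 / (6).
R2 ← R2 − 1·R1.
R3 ← R3 + 4·R1.
R4 ← R4 − 3·R1.
R2 ← R2 / (11/3).
R1 ← R1 + 2/3·R2.
R3 ← R3 + 26/3·R2.
R4 ← R4 − 6·R2.
R3 ← R3 / (-64/11).
R1 ← R1 + 31/22·R3.
R2 ← R2 + 19/22·R3.
R4 ← R4 − 169/22·R3.
R4 ← R4 / (-915/64).
R1 ← R1 − 133/64·R4.
R2 ← R2 − 65/64·R4.
R3 ← R3 − 73/32·R4.
Reading off the reduced rows gives x_1 = 1, x_2 = 0, x_3 = 0, x_4 = 2.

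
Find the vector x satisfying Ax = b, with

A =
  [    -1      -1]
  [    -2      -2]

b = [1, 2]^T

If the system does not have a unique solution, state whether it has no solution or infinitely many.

infinitely many solutions

Row-reduce:
R1 ← R1 / (-1).
R2 ← R2 + 2·R1.
Rank is 1 with 2 unknowns, leaving x_2 free.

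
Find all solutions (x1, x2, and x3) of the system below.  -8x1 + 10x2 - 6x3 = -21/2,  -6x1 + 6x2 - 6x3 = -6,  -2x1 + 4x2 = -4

no solution

Row-reduce:
R1 ← R1 / (-8).
R2 ← R2 + 6·R1.
R3 ← R3 + 2·R1.
R2 ← R2 / (-3/2).
R1 ← R1 + 5/4·R2.
R3 ← R3 − 3/2·R2.
Row 3 reduces to 0 = 1/2, a contradiction. The system is inconsistent.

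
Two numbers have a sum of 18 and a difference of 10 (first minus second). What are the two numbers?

Let x = first number, y = second number.
  x + y = 18
  x - y = 10
Row-reduce the augmented matrix:
R2 ← R2 − 1·R1.
R2 ← R2 / (-2).
R1 ← R1 − 1·R2.
Reading off the reduced rows gives x = 14, y = 4.

first number: 14, second number: 4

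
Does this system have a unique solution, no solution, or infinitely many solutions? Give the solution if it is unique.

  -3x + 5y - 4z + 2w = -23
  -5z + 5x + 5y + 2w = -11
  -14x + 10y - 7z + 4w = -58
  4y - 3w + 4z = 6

Row-reduce:
R1 ← R1 / (-3).
R2 ← R2 − 5·R1.
R3 ← R3 + 14·R1.
R2 ← R2 / (40/3).
R1 ← R1 + 5/3·R2.
R3 ← R3 + 40/3·R2.
R4 ← R4 − 4·R2.
Swap R3 and R4.
R3 ← R3 / (15/2).
R1 ← R1 + 1/8·R3.
R2 ← R2 + 7/8·R3.
Rank is 3 with 4 unknowns, leaving w free.

infinitely many solutions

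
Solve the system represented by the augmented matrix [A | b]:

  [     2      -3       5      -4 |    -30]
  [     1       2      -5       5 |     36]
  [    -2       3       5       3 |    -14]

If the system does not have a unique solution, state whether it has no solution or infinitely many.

Row-reduce:
R1 ← R1 / (2).
R2 ← R2 − 1·R1.
R3 ← R3 + 2·R1.
R2 ← R2 / (7/2).
R1 ← R1 + 3/2·R2.
R3 ← R3 / (10).
R1 ← R1 + 5/7·R3.
R2 ← R2 + 15/7·R3.
Rank is 3 with 4 unknowns, leaving x_4 free.

infinitely many solutions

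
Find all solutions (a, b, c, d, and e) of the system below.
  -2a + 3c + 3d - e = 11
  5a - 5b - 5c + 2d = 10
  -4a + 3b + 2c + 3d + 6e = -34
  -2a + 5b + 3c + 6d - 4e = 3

infinitely many solutions

Row-reduce:
R1 ← R1 / (-2).
R2 ← R2 − 5·R1.
R3 ← R3 + 4·R1.
R4 ← R4 + 2·R1.
R2 ← R2 / (-5).
R3 ← R3 − 3·R2.
R4 ← R4 − 5·R2.
R3 ← R3 / (-5/2).
R1 ← R1 + 3/2·R3.
R2 ← R2 + 1/2·R3.
R4 ← R4 − 5/2·R3.
R4 ← R4 / (76/5).
R1 ← R1 + 78/25·R4.
R2 ← R2 + 61/25·R4.
R3 ← R3 + 27/25·R4.
Rank is 4 with 5 unknowns, leaving e free.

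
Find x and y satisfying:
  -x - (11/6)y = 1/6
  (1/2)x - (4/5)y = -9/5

From equation 1: x = -1/6 − 11/6·y.
Substitute into equation 2 and solve: y = 1.
Then x = -2.

x = -2, y = 1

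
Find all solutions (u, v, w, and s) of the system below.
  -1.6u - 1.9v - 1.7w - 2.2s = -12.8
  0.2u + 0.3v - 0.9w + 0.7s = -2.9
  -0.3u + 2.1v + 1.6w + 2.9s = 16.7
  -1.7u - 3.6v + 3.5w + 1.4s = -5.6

Row-reduce the augmented matrix:
R1 ← R1 / (-8/5).
R2 ← R2 − 1/5·R1.
R3 ← R3 + 3/10·R1.
R4 ← R4 + 17/10·R1.
R2 ← R2 / (1/16).
R1 ← R1 − 19/16·R2.
R3 ← R3 − 393/160·R2.
R4 ← R4 + 253/160·R2.
R3 ← R3 / (1141/25).
R1 ← R1 − 111/5·R3.
R2 ← R2 + 89/5·R3.
R4 ← R4 + 571/25·R3.
R4 ← R4 / (44437/5705).
R1 ← R1 + 853/4564·R4.
R2 ← R2 − 7201/4564·R4.
R3 ← R3 + 1339/4564·R4.
Reading off the reduced rows gives u = -2, v = 6, w = 4, s = -1.

u = -2, v = 6, w = 4, s = -1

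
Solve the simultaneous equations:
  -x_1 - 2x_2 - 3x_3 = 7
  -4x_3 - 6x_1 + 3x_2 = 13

Row-reduce:
R1 ← R1 / (-1).
R2 ← R2 + 6·R1.
R2 ← R2 / (15).
R1 ← R1 − 2·R2.
Rank is 2 with 3 unknowns, leaving x_3 free.

infinitely many solutions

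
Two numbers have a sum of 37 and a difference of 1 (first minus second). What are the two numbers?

Let x = first number, y = second number.
  x + y = 37
  x - y = 1
From equation 1: x = 37 − y.
Substitute into equation 2 and solve: y = 18.
Then x = 19.

first number: 19, second number: 18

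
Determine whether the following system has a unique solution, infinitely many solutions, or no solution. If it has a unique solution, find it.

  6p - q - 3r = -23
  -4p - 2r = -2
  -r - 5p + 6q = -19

p = -2, q = -4, r = 5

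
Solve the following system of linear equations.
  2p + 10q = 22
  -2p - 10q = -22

Row-reduce:
R1 ← R1 / (2).
R2 ← R2 + 2·R1.
Rank is 1 with 2 unknowns, leaving q free.

infinitely many solutions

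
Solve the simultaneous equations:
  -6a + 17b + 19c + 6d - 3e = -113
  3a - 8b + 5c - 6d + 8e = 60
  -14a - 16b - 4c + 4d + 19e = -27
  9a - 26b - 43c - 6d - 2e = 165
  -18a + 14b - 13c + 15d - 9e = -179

no solution

Row-reduce:
R1 ← R1 / (-6).
R2 ← R2 − 3·R1.
R3 ← R3 + 14·R1.
R4 ← R4 − 9·R1.
R5 ← R5 + 18·R1.
R2 ← R2 / (1/2).
R1 ← R1 + 17/6·R2.
R3 ← R3 + 167/3·R2.
R4 ← R4 + 1/2·R2.
R5 ← R5 + 37·R2.
R3 ← R3 / (1566).
R1 ← R1 − 79·R3.
R2 ← R2 − 29·R3.
R5 ← R5 − 1003·R3.
Swap R4 and R5.
R4 ← R4 / (-3659/783).
R1 ← R1 + 506/783·R4.
R2 ← R2 − 10/27·R4.
R3 ← R3 + 172/783·R4.
Row 5 reduces to 0 = -1, a contradiction. The system is inconsistent.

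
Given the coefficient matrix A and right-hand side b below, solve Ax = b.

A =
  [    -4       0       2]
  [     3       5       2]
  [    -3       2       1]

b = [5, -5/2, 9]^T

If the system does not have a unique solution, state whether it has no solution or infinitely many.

x_1 = -5/2, x_2 = 2, x_3 = -5/2

Row-reduce the augmented matrix:
R1 ← R1 / (-4).
R2 ← R2 − 3·R1.
R3 ← R3 + 3·R1.
R2 ← R2 / (5).
R3 ← R3 − 2·R2.
R3 ← R3 / (-19/10).
R1 ← R1 + 1/2·R3.
R2 ← R2 − 7/10·R3.
Reading off the reduced rows gives x_1 = -5/2, x_2 = 2, x_3 = -5/2.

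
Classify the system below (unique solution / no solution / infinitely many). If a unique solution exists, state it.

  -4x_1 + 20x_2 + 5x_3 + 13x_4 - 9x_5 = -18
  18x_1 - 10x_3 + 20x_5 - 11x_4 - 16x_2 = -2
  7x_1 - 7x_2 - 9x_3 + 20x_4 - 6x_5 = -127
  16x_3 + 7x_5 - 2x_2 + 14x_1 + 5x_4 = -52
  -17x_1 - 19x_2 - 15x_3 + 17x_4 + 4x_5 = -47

x_1 = -3, x_2 = 2, x_3 = 0, x_4 = -4, x_5 = 2

Row-reduce the augmented matrix:
R1 ← R1 / (-4).
R2 ← R2 − 18·R1.
R3 ← R3 − 7·R1.
R4 ← R4 − 14·R1.
R5 ← R5 + 17·R1.
R2 ← R2 / (74).
R1 ← R1 + 5·R2.
R3 ← R3 − 28·R2.
R4 ← R4 − 68·R2.
R5 ← R5 + 104·R2.
R3 ← R3 / (-737/148).
R1 ← R1 + 15/37·R3.
R2 ← R2 − 25/148·R3.
R4 ← R4 − 1629/74·R3.
R5 ← R5 + 2765/148·R3.
R4 ← R4 / (85773/737).
R1 ← R1 + 3033/1474·R4.
R2 ← R2 − 2185/1474·R4.
R3 ← R3 + 3667/737·R4.
R5 ← R5 + 47499/737·R4.
R5 ← R5 / (816161/28591).
R1 ← R1 − 46333/57182·R5.
R2 ← R2 − 18583/171546·R5.
R3 ← R3 + 6574/85773·R5.
R4 ← R4 + 49763/85773·R5.
Reading off the reduced rows gives x_1 = -3, x_2 = 2, x_3 = 0, x_4 = -4, x_5 = 2.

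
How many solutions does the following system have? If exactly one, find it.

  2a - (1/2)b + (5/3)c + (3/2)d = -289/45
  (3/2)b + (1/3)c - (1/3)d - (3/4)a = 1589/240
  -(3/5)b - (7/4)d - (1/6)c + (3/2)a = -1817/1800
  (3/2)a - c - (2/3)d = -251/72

a = -9/4, b = 12/5, c = 5/3, d = -7/3

Row-reduce the augmented matrix:
R1 ← R1 / (2).
R2 ← R2 + 3/4·R1.
R3 ← R3 − 3/2·R1.
R4 ← R4 − 3/2·R1.
R2 ← R2 / (21/16).
R1 ← R1 + 1/4·R2.
R3 ← R3 + 9/40·R2.
R4 ← R4 − 3/8·R2.
R3 ← R3 / (-263/210).
R1 ← R1 − 64/63·R3.
R2 ← R2 − 46/63·R3.
R4 ← R4 + 53/21·R3.
R4 ← R4 / (2029/526).
R1 ← R1 + 3566/2367·R4.
R2 ← R2 + 3500/2367·R4.
R3 ← R3 − 1191/526·R4.
Reading off the reduced rows gives a = -9/4, b = 12/5, c = 5/3, d = -7/3.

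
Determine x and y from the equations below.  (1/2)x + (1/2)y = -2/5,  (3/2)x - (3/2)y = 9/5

x = 1/5, y = -1

Row-reduce the augmented matrix:
R1 ← R1 / (1/2).
R2 ← R2 − 3/2·R1.
R2 ← R2 / (-3).
R1 ← R1 − 1·R2.
Reading off the reduced rows gives x = 1/5, y = -1.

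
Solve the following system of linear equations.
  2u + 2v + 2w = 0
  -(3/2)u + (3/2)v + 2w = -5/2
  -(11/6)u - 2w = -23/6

u = 1, v = -2, w = 1

Row-reduce the augmented matrix:
R1 ← R1 / (2).
R2 ← R2 + 3/2·R1.
R3 ← R3 + 11/6·R1.
R2 ← R2 / (3).
R1 ← R1 − 1·R2.
R3 ← R3 − 11/6·R2.
R3 ← R3 / (-83/36).
R1 ← R1 + 1/6·R3.
R2 ← R2 − 7/6·R3.
Reading off the reduced rows gives u = 1, v = -2, w = 1.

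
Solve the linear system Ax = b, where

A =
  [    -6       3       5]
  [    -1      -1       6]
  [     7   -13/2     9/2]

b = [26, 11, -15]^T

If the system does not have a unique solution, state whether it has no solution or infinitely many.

Row-reduce:
R1 ← R1 / (-6).
R2 ← R2 + 1·R1.
R3 ← R3 − 7·R1.
R2 ← R2 / (-3/2).
R1 ← R1 + 1/2·R2.
R3 ← R3 + 3·R2.
Row 3 reduces to 0 = 2, a contradiction. The system is inconsistent.

no solution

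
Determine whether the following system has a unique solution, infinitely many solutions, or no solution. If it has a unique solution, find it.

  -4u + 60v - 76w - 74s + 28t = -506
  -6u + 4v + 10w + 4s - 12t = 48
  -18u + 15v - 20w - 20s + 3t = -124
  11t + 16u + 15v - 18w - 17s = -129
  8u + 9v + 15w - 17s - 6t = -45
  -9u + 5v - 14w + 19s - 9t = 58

u = -1, v = 1, w = 3, s = 5, t = 1

Row-reduce the augmented matrix:
R1 ← R1 / (-4).
R2 ← R2 + 6·R1.
R3 ← R3 + 18·R1.
R4 ← R4 − 16·R1.
R5 ← R5 − 8·R1.
R6 ← R6 + 9·R1.
R2 ← R2 / (-86).
R1 ← R1 + 15·R2.
R3 ← R3 + 255·R2.
R4 ← R4 − 255·R2.
R5 ← R5 − 129·R2.
R6 ← R6 + 130·R2.
R3 ← R3 / (-1964/43).
R1 ← R1 + 113/43·R3.
R2 ← R2 + 62/43·R3.
R4 ← R4 − 1964/43·R3.
R5 ← R5 − 49·R3.
R6 ← R6 + 1309/43·R3.
Swap R4 and R5.
R4 ← R4 / (-88483/3928).
R1 ← R1 − 205/3928·R4.
R2 ← R2 + 891/1964·R4.
R3 ← R3 − 2407/3928·R4.
R6 ← R6 − 119085/3928·R4.
Swap R5 and R6.
R5 ← R5 / (-286797/88483).
R1 ← R1 − 26857/88483·R5.
R2 ← R2 + 63831/88483·R5.
R3 ← R3 + 50677/88483·R5.
R4 ← R4 + 34640/88483·R5.
R6 reduces to 0 = 0, so the extra equation is consistent.
Reading off the reduced rows gives u = -1, v = 1, w = 3, s = 5, t = 1.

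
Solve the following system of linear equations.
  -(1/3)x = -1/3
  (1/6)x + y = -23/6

Row-reduce the augmented matrix:
R1 ← R1 / (-1/3).
R2 ← R2 − 1/6·R1.
Reading off the reduced rows gives x = 1, y = -4.

x = 1, y = -4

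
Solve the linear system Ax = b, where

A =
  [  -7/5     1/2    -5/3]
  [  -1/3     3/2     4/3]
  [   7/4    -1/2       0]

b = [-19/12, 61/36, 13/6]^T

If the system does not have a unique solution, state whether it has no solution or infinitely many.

x_1 = 5/3, x_2 = 3/2, x_3 = 0

Row-reduce the augmented matrix:
R1 ← R1 / (-7/5).
R2 ← R2 + 1/3·R1.
R3 ← R3 − 7/4·R1.
R2 ← R2 / (29/21).
R1 ← R1 + 5/14·R2.
R3 ← R3 − 1/8·R2.
R3 ← R3 / (-1559/696).
R1 ← R1 − 95/58·R3.
R2 ← R2 − 109/87·R3.
Reading off the reduced rows gives x_1 = 5/3, x_2 = 3/2, x_3 = 0.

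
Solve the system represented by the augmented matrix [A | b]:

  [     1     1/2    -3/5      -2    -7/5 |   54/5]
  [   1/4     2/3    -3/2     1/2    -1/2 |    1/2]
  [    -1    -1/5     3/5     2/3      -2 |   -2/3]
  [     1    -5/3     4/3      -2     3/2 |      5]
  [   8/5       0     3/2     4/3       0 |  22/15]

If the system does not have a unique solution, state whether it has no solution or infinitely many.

Row-reduce the augmented matrix:
R2 ← R2 − 1/4·R1.
R3 ← R3 + 1·R1.
R4 ← R4 − 1·R1.
R5 ← R5 − 8/5·R1.
R2 ← R2 / (13/24).
R1 ← R1 − 1/2·R2.
R3 ← R3 − 3/10·R2.
R4 ← R4 + 13/6·R2.
R5 ← R5 + 4/5·R2.
R3 ← R3 / (243/325).
R1 ← R1 − 42/65·R3.
R2 ← R2 + 162/65·R3.
R4 ← R4 + 52/15·R3.
R5 ← R5 − 303/650·R3.
R4 ← R4 / (-10388/2187).
R1 ← R1 + 314/243·R4.
R2 ← R2 + 40/9·R4.
R3 ← R3 + 1840/729·R4.
R5 ← R5 − 8732/1215·R4.
R5 ← R5 / (-407797/25970).
R1 ← R1 − 53633/10388·R5.
R2 ← R2 − 2349/2597·R5.
R3 ← R3 − 6528/2597·R5.
R4 ← R4 − 57207/20776·R5.
Reading off the reduced rows gives x_1 = 3, x_2 = 0, x_3 = 0, x_4 = -5/2, x_5 = -2.

x_1 = 3, x_2 = 0, x_3 = 0, x_4 = -5/2, x_5 = -2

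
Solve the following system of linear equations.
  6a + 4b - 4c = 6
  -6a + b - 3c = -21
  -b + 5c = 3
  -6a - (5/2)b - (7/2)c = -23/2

no solution

Row-reduce:
R1 ← R1 / (6).
R2 ← R2 + 6·R1.
R4 ← R4 + 6·R1.
R2 ← R2 / (5).
R1 ← R1 − 2/3·R2.
R3 ← R3 + 1·R2.
R4 ← R4 − 3/2·R2.
R3 ← R3 / (18/5).
R1 ← R1 − 4/15·R3.
R2 ← R2 + 7/5·R3.
R4 ← R4 + 27/5·R3.
Row 4 reduces to 0 = -1, a contradiction. The system is inconsistent.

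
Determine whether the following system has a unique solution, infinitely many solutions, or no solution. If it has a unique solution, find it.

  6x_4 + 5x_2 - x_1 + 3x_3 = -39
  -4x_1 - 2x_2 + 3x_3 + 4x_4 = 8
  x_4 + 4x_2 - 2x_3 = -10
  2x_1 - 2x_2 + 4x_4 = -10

x_1 = -5, x_2 = -4, x_3 = -4, x_4 = -2

Row-reduce the augmented matrix:
R1 ← R1 / (-1).
R2 ← R2 + 4·R1.
R4 ← R4 − 2·R1.
R2 ← R2 / (-22).
R1 ← R1 + 5·R2.
R3 ← R3 − 4·R2.
R4 ← R4 − 8·R2.
R3 ← R3 / (-40/11).
R1 ← R1 + 21/22·R3.
R2 ← R2 − 9/22·R3.
R4 ← R4 − 30/11·R3.
R4 ← R4 / (27/4).
R1 ← R1 + 61/80·R4.
R2 ← R2 − 49/80·R4.
R3 ← R3 − 29/40·R4.
Reading off the reduced rows gives x_1 = -5, x_2 = -4, x_3 = -4, x_4 = -2.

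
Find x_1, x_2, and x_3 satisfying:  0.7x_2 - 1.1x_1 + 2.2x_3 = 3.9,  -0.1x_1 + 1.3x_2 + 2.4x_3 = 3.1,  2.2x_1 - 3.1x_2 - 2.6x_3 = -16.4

Row-reduce the augmented matrix:
R1 ← R1 / (-11/10).
R2 ← R2 + 1/10·R1.
R3 ← R3 − 11/5·R1.
R2 ← R2 / (68/55).
R1 ← R1 + 7/11·R2.
R3 ← R3 + 17/10·R2.
R3 ← R3 / (193/40).
R1 ← R1 + 59/68·R3.
R2 ← R2 − 121/68·R3.
Reading off the reduced rows gives x_1 = -3, x_2 = 4, x_3 = -1.

x_1 = -3, x_2 = 4, x_3 = -1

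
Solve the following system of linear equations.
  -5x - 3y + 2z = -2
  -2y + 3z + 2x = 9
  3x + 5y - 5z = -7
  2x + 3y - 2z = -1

Row-reduce the augmented matrix:
R1 ← R1 / (-5).
R2 ← R2 − 2·R1.
R3 ← R3 − 3·R1.
R4 ← R4 − 2·R1.
R2 ← R2 / (-16/5).
R1 ← R1 − 3/5·R2.
R3 ← R3 − 16/5·R2.
R4 ← R4 − 9/5·R2.
Swap R3 and R4.
R3 ← R3 / (15/16).
R1 ← R1 − 5/16·R3.
R2 ← R2 + 19/16·R3.
R4 reduces to 0 = 0, so the extra equation is consistent.
Reading off the reduced rows gives x = 1, y = 1, z = 3.

x = 1, y = 1, z = 3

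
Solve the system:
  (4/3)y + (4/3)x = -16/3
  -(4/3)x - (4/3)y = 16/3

Row-reduce:
R1 ← R1 / (4/3).
R2 ← R2 + 4/3·R1.
Rank is 1 with 2 unknowns, leaving y free.

infinitely many solutions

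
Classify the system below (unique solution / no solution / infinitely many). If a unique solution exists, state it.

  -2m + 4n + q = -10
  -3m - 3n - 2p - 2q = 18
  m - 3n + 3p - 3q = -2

Row-reduce:
R1 ← R1 / (-2).
R2 ← R2 + 3·R1.
R3 ← R3 − 1·R1.
R2 ← R2 / (-9).
R1 ← R1 + 2·R2.
R3 ← R3 + 1·R2.
R3 ← R3 / (29/9).
R1 ← R1 − 4/9·R3.
R2 ← R2 − 2/9·R3.
Rank is 3 with 4 unknowns, leaving q free.

infinitely many solutions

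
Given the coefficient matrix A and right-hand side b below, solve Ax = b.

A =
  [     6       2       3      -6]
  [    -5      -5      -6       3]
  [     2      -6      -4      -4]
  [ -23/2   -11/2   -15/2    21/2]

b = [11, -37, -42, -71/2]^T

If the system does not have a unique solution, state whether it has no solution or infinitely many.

Row-reduce:
R1 ← R1 / (6).
R2 ← R2 + 5·R1.
R3 ← R3 − 2·R1.
R4 ← R4 + 23/2·R1.
R2 ← R2 / (-10/3).
R1 ← R1 − 1/3·R2.
R3 ← R3 + 20/3·R2.
R4 ← R4 + 5/3·R2.
R3 ← R3 / (2).
R1 ← R1 − 3/20·R3.
R2 ← R2 − 21/20·R3.
Row 4 reduces to 0 = -1/2, a contradiction. The system is inconsistent.

no solution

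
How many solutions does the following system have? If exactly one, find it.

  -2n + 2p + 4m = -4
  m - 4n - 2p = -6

infinitely many solutions

Row-reduce:
R1 ← R1 / (4).
R2 ← R2 − 1·R1.
R2 ← R2 / (-7/2).
R1 ← R1 + 1/2·R2.
Rank is 2 with 3 unknowns, leaving p free.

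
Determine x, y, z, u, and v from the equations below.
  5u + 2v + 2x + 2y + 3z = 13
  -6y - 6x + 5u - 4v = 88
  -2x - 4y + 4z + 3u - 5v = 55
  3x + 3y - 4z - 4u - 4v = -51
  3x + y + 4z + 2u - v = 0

x = -4, y = -5, z = 1, u = 6, v = -1

Row-reduce the augmented matrix:
R1 ← R1 / (2).
R2 ← R2 + 6·R1.
R3 ← R3 + 2·R1.
R4 ← R4 − 3·R1.
R5 ← R5 − 3·R1.
Swap R2 and R3.
R2 ← R2 / (-2).
R1 ← R1 − 1·R2.
R5 ← R5 + 2·R2.
R3 ← R3 / (9).
R1 ← R1 − 5·R3.
R2 ← R2 + 7/2·R3.
R4 ← R4 + 17/2·R3.
R5 ← R5 + 15/2·R3.
R4 ← R4 / (133/18).
R1 ← R1 + 83/18·R4.
R2 ← R2 − 34/9·R4.
R3 ← R3 − 20/9·R4.
R5 ← R5 − 19/6·R4.
R5 ← R5 / (20/7).
R1 ← R1 + 1277/266·R5.
R2 ← R2 − 1301/266·R5.
R3 ← R3 − 234/133·R5.
R4 ← R4 + 92/133·R5.
Reading off the reduced rows gives x = -4, y = -5, z = 1, u = 6, v = -1.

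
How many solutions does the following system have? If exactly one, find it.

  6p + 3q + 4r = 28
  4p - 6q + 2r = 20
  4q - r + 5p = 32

p = 6, q = 0, r = -2

Row-reduce the augmented matrix:
R1 ← R1 / (6).
R2 ← R2 − 4·R1.
R3 ← R3 − 5·R1.
R2 ← R2 / (-8).
R1 ← R1 − 1/2·R2.
R3 ← R3 − 3/2·R2.
R3 ← R3 / (-107/24).
R1 ← R1 − 5/8·R3.
R2 ← R2 − 1/12·R3.
Reading off the reduced rows gives p = 6, q = 0, r = -2.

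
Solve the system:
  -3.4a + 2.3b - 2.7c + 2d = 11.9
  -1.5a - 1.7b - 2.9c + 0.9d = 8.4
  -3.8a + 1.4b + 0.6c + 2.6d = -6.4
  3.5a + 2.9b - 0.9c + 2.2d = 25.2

Row-reduce the augmented matrix:
R1 ← R1 / (-17/5).
R2 ← R2 + 3/2·R1.
R3 ← R3 + 19/5·R1.
R4 ← R4 − 7/2·R1.
R2 ← R2 / (-923/340).
R1 ← R1 + 23/34·R2.
R3 ← R3 + 199/170·R2.
R4 ← R4 − 1791/340·R2.
R3 ← R3 / (20096/4615).
R1 ← R1 − 1126/923·R3.
R2 ← R2 − 581/923·R3.
R4 ← R4 + 32283/4615·R3.
R4 ← R4 / (30563/6280).
R1 ← R1 + 435/628·R4.
R2 ← R2 + 73/1256·R4.
R3 ← R3 − 103/1256·R4.
Reading off the reduced rows gives a = 3, b = 2, c = -5, d = 2.

a = 3, b = 2, c = -5, d = 2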